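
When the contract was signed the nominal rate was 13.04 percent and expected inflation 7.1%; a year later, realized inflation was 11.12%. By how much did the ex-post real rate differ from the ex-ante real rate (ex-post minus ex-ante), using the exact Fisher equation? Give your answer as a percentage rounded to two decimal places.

Ex-ante: (1 + 0.1304)/(1 + 0.0710) − 1 = 5.5462%
Ex-post: (1 + 0.1304)/(1 + 0.1112) − 1 = 1.7279%
Difference (ex-post − ex-ante) = -3.8184% → -3.82%.

-3.82%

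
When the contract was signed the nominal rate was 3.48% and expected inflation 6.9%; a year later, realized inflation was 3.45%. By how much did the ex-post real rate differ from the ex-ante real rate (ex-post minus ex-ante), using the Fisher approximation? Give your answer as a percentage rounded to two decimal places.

3.45%

Ex-ante: 3.48% − 6.9% = -3.420%
Ex-post: 3.48% − 3.45% = 0.030%
Difference (ex-post − ex-ante) = 3.4500% → 3.45%.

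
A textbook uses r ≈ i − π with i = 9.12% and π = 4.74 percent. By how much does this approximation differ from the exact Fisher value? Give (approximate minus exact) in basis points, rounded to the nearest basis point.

Approximate: r ≈ 9.120% − 4.740% = 4.3800%
Exact: (1 + 0.0912)/(1 + 0.0474) − 1 = 4.1818%
Error = 4.3800% − 4.1818% = 0.1982% → 20 basis points.

20 basis points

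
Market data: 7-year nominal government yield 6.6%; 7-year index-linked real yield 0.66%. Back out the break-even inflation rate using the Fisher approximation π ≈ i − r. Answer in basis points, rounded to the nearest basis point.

594 basis points

π ≈ i − r = 6.6% − 0.66% → 594 basis points.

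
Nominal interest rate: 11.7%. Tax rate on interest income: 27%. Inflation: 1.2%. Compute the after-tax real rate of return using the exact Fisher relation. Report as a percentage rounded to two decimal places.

After-tax nominal return = 11.7% × (1 − 0.27) = 8.5410%.
1 + r = 1.08541 / 1.01200 = 1.072540
After-tax real rate = 1.072540 − 1 → 7.25%.

7.25%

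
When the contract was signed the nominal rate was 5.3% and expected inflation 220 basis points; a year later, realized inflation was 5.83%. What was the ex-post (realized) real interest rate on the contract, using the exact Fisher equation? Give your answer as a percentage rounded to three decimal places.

Ex-post: (1 + 0.0530)/(1 + 0.0583) − 1 = -0.5008%
So the realized real rate is -0.501%.

-0.501%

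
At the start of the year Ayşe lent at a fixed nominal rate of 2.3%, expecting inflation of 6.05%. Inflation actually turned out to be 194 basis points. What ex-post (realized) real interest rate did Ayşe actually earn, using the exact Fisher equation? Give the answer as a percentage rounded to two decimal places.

0.35%

Ex-post: (1 + 0.0230)/(1 + 0.0194) − 1 = 0.3531%
So the realized real rate is 0.35%.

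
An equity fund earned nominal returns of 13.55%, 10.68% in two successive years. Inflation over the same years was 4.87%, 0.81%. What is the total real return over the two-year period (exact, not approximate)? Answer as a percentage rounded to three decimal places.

18.878%

Nominal growth factor = 1.1355 × 1.1068 = 1.256771
Price-level growth factor = 1.0487 × 1.0081 = 1.057194
Real growth factor = 1.256771 / 1.057194 = 1.188780
Total real return = 1.188780 − 1 → 18.878%.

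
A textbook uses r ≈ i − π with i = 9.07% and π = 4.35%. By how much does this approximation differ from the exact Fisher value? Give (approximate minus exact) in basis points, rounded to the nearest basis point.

20 basis points

Approximate: r ≈ 9.070% − 4.350% = 4.7200%
Exact: (1 + 0.0907)/(1 + 0.0435) − 1 = 4.5232%
Error = 4.7200% − 4.5232% = 0.1968% → 20 basis points.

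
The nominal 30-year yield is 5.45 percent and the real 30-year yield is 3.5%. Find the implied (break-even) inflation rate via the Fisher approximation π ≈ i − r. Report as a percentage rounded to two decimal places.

π ≈ i − r = 5.45% − 3.5% → 1.95%.

1.95%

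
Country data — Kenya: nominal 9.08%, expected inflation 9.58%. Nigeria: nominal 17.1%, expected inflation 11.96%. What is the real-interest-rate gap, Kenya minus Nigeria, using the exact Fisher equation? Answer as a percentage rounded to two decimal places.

-5.05%

Kenya: (1 + 0.0908)/(1 + 0.0958) − 1 = -0.4563%
Nigeria: (1 + 0.1710)/(1 + 0.1196) − 1 = 4.5909%
Differential = -0.4563% − 4.5909% = -5.0472% → -5.05%.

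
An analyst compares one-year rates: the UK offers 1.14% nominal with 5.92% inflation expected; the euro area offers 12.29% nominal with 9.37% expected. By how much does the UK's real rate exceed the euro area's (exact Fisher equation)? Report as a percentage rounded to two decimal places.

-7.18%

The UK: (1 + 0.0114)/(1 + 0.0592) − 1 = -4.5128%
The euro area: (1 + 0.1229)/(1 + 0.0937) − 1 = 2.6698%
Differential = -4.5128% − 2.6698% = -7.1827% → -7.18%.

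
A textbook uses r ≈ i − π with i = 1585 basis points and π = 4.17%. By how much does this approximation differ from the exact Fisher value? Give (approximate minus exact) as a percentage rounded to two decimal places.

0.47%

Approximate: r ≈ 15.850% − 4.170% = 11.6800%
Exact: (1 + 0.1585)/(1 + 0.0417) − 1 = 11.2124%
Error = 11.6800% − 11.2124% = 0.4676% → 0.47%.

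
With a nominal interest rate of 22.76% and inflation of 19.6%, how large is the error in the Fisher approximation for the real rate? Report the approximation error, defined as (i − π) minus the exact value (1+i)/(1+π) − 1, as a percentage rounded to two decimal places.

0.52%

Approximate: r ≈ 22.760% − 19.600% = 3.1600%
Exact: (1 + 0.2276)/(1 + 0.1960) − 1 = 2.6421%
Error = 3.1600% − 2.6421% = 0.5179% → 0.52%.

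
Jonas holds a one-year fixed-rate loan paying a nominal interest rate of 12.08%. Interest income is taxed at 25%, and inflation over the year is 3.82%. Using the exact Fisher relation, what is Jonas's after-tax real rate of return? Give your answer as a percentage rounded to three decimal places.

5.047%

After-tax nominal return = 12.08% × (1 − 0.25) = 9.0600%.
1 + r = 1.09060 / 1.03820 = 1.050472
After-tax real rate = 1.050472 − 1 → 5.047%.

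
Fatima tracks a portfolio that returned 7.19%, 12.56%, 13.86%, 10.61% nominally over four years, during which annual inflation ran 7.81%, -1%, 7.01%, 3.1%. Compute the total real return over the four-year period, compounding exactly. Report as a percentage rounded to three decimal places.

29.041%

Compound the nominal returns: 1.0719 × 1.1256 × 1.1386 × 1.1061 = 1.519511.
Compound inflation: 1.0781 × 0.9900 × 1.0701 × 1.0310 = 1.177544.
Deflate: 1.519511 / 1.177544 = 1.290407.
Total real return = 1.290407 − 1 → 29.041%.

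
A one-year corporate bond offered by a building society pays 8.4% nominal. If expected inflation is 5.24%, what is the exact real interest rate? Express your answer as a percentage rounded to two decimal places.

3.00%

By the Fisher identity, 1 + r = (1 + i)/(1 + π).
1 + r = 1.08400 / 1.05240 = 1.030027
r = 1.030027 − 1 = 3.0027%, i.e. 3.00%.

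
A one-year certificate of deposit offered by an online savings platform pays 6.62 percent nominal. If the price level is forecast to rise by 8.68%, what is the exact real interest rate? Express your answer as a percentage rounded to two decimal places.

By the Fisher identity, 1 + r = (1 + i)/(1 + π).
1 + r = 1.06620 / 1.08680 = 0.981045
r = 0.981045 − 1 = -1.8955%, i.e. -1.90%.

-1.90%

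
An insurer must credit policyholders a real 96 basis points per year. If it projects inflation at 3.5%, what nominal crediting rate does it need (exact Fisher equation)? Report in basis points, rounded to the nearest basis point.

449 basis points

(1 + i) = (1 + r)(1 + π) = 1.00960 × 1.03500 = 1.044936
i = 1.044936 − 1, so the required nominal rate is 449 basis points.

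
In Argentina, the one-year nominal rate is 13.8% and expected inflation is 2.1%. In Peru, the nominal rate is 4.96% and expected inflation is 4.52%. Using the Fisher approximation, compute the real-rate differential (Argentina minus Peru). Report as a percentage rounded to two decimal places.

Argentina: 13.8% − 2.1% = 11.700%
Peru: 4.96% − 4.52% = 0.440%
Differential = 11.260% → 11.26%.

11.26%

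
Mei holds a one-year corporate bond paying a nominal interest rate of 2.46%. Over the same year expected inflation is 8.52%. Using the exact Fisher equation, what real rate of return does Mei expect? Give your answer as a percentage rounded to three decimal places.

-5.584%

By the Fisher equation, 1 + r = (1 + i)/(1 + π).
1 + r = 1.02460 / 1.08520 = 0.944158
r = 0.944158 − 1 = -5.5842%, i.e. -5.584%.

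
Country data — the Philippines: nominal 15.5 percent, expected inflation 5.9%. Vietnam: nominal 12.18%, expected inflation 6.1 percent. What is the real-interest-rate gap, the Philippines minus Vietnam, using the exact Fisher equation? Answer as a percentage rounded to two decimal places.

The Philippines: (1 + 0.1550)/(1 + 0.0590) − 1 = 9.0652%
Vietnam: (1 + 0.1218)/(1 + 0.0610) − 1 = 5.7304%
Differential = 9.0652% − 5.7304% = 3.3347% → 3.33%.

3.33%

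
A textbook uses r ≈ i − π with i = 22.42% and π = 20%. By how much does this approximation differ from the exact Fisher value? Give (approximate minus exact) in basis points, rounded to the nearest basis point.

Approximate: r ≈ 22.420% − 20.000% = 2.4200%
Exact: (1 + 0.2242)/(1 + 0.2000) − 1 = 2.0167%
Error = 2.4200% − 2.0167% = 0.4033% → 40 basis points.

40 basis points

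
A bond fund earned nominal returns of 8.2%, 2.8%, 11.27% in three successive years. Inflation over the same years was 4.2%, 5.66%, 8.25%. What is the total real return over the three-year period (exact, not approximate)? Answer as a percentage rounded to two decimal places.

3.85%

Nominal growth factor = 1.0820 × 1.0280 × 1.1127 = 1.237652
Price-level growth factor = 1.0420 × 1.0566 × 1.0825 = 1.191808
Real growth factor = 1.237652 / 1.191808 = 1.038466
Total real return = 1.038466 − 1 → 3.85%.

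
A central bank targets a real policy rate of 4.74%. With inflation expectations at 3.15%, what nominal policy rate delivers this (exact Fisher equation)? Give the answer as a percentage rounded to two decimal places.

8.04%

(1 + i) = (1 + r)(1 + π) = 1.04740 × 1.03150 = 1.0803931
i = 1.0803931 − 1, so the required nominal rate is 8.04%.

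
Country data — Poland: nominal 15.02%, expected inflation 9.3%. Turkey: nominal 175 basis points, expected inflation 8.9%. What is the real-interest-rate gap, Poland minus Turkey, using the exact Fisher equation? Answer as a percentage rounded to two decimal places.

11.80%

Poland: (1 + 0.1502)/(1 + 0.0930) − 1 = 5.2333%
Turkey: (1 + 0.0175)/(1 + 0.0890) − 1 = -6.5657%
Differential = 5.2333% − (-6.5657%) = 11.7990% → 11.80%.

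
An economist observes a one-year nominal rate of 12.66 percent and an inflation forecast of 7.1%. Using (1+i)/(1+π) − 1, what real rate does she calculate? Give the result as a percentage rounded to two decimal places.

By the Fisher identity, 1 + r = (1 + i)/(1 + π).
1 + r = 1.12660 / 1.07100 = 1.051914
r = 1.051914 − 1 = 5.1914%, i.e. 5.19%.

5.19%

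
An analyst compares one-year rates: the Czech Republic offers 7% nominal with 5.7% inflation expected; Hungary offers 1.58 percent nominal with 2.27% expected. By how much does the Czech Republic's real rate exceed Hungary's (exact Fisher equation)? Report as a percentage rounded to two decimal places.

1.90%

The Czech Republic: (1 + 0.0700)/(1 + 0.0570) − 1 = 1.2299%
Hungary: (1 + 0.0158)/(1 + 0.0227) − 1 = -0.6747%
Differential = 1.2299% − (-0.6747%) = 1.9046% → 1.90%.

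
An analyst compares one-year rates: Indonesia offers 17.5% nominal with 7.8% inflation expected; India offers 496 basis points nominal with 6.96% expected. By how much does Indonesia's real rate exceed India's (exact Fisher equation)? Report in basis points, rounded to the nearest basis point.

Indonesia: (1 + 0.1750)/(1 + 0.0780) − 1 = 8.9981%
India: (1 + 0.0496)/(1 + 0.0696) − 1 = -1.8699%
Differential = 8.9981% − (-1.8699%) = 10.8680% → 1087 basis points.

1087 basis points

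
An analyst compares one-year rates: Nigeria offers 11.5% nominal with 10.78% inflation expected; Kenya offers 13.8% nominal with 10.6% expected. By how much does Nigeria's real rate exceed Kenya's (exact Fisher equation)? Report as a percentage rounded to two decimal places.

-2.24%

Nigeria: (1 + 0.1150)/(1 + 0.1078) − 1 = 0.6499%
Kenya: (1 + 0.1380)/(1 + 0.1060) − 1 = 2.8933%
Differential = 0.6499% − 2.8933% = -2.2434% → -2.24%.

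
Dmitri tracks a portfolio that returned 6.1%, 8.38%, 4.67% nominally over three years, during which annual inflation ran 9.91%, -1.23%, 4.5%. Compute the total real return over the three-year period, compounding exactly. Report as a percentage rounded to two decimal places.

Nominal growth factor = 1.0610 × 1.0838 × 1.0467 = 1.203613
Price-level growth factor = 1.0991 × 0.9877 × 1.0450 = 1.134432
Real growth factor = 1.203613 / 1.134432 = 1.060982
Total real return = 1.060982 − 1 → 6.10%.

6.10%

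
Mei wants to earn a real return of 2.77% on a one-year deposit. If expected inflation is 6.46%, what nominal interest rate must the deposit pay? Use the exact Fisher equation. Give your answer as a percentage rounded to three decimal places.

9.409%

(1 + i) = (1 + r)(1 + π) = 1.02770 × 1.06460 = 1.09408942
i = 1.09408942 − 1, so the required nominal rate is 9.409%.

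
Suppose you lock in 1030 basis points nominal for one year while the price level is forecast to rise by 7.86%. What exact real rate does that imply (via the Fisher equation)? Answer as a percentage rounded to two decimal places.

2.26%

By the Fisher equation, 1 + r = (1 + i)/(1 + π).
1 + r = 1.10300 / 1.07860 = 1.022622
r = 1.022622 − 1 = 2.2622%, i.e. 2.26%.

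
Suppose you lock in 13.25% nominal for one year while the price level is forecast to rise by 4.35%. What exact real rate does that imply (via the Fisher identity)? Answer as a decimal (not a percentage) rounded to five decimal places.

0.08529

By the Fisher identity, 1 + r = (1 + i)/(1 + π).
1 + r = 1.13250 / 1.04350 = 1.085290
r = 1.085290 − 1 = 8.5290%, i.e. 0.08529.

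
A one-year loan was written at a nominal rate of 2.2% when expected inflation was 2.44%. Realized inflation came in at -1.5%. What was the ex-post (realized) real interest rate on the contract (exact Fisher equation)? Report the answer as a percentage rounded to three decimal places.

Ex-post: (1 + 0.0220)/(1 − 0.0150) − 1 = 3.7563%
So the realized real rate is 3.756%.

3.756%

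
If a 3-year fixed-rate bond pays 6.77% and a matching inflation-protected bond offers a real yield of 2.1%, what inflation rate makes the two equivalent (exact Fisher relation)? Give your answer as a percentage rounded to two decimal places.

(1 + π) = (1 + i)/(1 + r) = 1.06770 / 1.02100 = 1.045739
Break-even inflation = 1.045739 − 1 → 4.57%.

4.57%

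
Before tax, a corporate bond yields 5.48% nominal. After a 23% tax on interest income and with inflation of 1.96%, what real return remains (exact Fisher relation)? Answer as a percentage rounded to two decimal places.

After-tax nominal return = 5.48% × (1 − 0.23) = 4.2196%.
1 + r = 1.042196 / 1.01960 = 1.022162
After-tax real rate = 1.022162 − 1 → 2.22%.

2.22%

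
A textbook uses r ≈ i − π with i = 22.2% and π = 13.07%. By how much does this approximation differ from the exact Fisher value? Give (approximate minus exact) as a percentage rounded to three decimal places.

Approximate: r ≈ 22.200% − 13.070% = 9.1300%
Exact: (1 + 0.2220)/(1 + 0.1307) − 1 = 8.0746%
Error = 9.1300% − 8.0746% = 1.0554% → 1.055%.

1.055%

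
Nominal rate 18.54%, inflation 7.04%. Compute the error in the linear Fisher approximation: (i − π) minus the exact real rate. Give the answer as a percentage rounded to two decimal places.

Approximate: r ≈ 18.540% − 7.040% = 11.5000%
Exact: (1 + 0.1854)/(1 + 0.0704) − 1 = 10.7436%
Error = 11.5000% − 10.7436% = 0.7564% → 0.76%.

0.76%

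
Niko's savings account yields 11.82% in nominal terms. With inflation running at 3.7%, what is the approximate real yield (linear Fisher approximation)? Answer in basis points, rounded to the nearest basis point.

r ≈ i − π = 11.82% − 3.7% = 812 basis points.

812 basis points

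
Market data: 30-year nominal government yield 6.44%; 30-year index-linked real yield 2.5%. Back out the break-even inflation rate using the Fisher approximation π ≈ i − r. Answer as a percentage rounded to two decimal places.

π ≈ i − r = 6.44% − 2.5% → 3.94%.

3.94%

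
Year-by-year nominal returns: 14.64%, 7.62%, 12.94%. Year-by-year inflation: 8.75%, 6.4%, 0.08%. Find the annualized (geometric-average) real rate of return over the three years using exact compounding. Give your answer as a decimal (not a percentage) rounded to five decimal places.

Nominal growth factor = 1.1464 × 1.0762 × 1.1294 = 1.39340366
Price-level growth factor = 1.0875 × 1.0640 × 1.0008 = 1.15802568
Real growth factor = 1.39340366 / 1.15802568 = 1.20325800
Annualized real rate = 1.20325800^(1/3) − 1 = 6.3619% → 0.06362.

0.06362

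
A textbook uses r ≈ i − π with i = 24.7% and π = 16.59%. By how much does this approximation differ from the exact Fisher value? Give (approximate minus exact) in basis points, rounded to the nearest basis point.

115 basis points

Approximate: r ≈ 24.700% − 16.590% = 8.1100%
Exact: (1 + 0.2470)/(1 + 0.1659) − 1 = 6.9560%
Error = 8.1100% − 6.9560% = 1.1540% → 115 basis points.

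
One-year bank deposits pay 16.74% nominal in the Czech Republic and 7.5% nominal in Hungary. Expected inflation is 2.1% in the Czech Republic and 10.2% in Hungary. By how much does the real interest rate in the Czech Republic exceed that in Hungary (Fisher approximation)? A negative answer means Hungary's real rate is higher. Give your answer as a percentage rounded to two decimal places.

The Czech Republic: 16.74% − 2.1% = 14.640%
Hungary: 7.5% − 10.2% = -2.700%
Differential = 17.340% → 17.34%.

17.34%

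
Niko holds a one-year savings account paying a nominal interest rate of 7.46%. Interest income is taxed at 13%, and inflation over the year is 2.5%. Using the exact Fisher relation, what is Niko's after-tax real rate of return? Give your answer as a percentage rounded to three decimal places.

3.893%

After-tax nominal return = 7.46% × (1 − 0.13) = 6.4902%.
1 + r = 1.064902 / 1.02500 = 1.038929
After-tax real rate = 1.038929 − 1 → 3.893%.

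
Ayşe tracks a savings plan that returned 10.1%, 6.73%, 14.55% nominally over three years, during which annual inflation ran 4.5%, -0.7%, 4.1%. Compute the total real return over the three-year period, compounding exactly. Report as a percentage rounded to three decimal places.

Nominal growth factor = 1.1010 × 1.0673 × 1.1455 = 1.346074
Price-level growth factor = 1.0450 × 0.9930 × 1.0410 = 1.080230
Real growth factor = 1.346074 / 1.080230 = 1.246099
Total real return = 1.246099 − 1 → 24.610%.

24.610%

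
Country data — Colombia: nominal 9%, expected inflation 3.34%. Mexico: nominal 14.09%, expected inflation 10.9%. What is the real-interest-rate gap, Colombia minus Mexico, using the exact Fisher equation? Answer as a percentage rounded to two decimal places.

2.60%

Colombia: (1 + 0.0900)/(1 + 0.0334) − 1 = 5.4771%
Mexico: (1 + 0.1409)/(1 + 0.1090) − 1 = 2.8765%
Differential = 5.4771% − 2.8765% = 2.6006% → 2.60%.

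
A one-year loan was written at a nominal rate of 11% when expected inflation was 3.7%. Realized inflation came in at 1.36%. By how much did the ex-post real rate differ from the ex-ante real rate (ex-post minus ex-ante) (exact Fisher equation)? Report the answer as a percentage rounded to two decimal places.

Ex-ante: (1 + 0.1100)/(1 + 0.0370) − 1 = 7.0395%
Ex-post: (1 + 0.1100)/(1 + 0.0136) − 1 = 9.5107%
Difference (ex-post − ex-ante) = 2.4711% → 2.47%.

2.47%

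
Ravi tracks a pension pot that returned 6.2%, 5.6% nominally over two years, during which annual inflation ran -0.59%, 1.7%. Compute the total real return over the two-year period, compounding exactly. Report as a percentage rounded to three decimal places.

Compound the nominal returns: 1.0620 × 1.0560 = 1.121472.
Compound inflation: 0.9941 × 1.0170 = 1.011000.
Deflate: 1.121472 / 1.011000 = 1.109270.
Total real return = 1.109270 − 1 → 10.927%.

10.927%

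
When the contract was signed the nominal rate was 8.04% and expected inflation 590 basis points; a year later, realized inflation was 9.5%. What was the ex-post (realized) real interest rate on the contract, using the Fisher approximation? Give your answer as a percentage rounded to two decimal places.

-1.46%

Ex-post: 8.04% − 9.5% = -1.460%
So the realized real rate is -1.46%.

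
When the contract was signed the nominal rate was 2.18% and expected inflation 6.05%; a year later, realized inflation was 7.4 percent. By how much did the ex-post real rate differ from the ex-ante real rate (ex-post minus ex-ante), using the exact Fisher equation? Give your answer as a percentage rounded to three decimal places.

-1.211%

Ex-ante: (1 + 0.0218)/(1 + 0.0605) − 1 = -3.6492%
Ex-post: (1 + 0.0218)/(1 + 0.0740) − 1 = -4.8603%
Difference (ex-post − ex-ante) = -1.2111% → -1.211%.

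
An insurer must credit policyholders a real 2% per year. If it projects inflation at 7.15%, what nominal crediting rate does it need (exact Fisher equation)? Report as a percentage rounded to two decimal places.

(1 + i) = (1 + r)(1 + π) = 1.02000 × 1.07150 = 1.09293
i = 1.09293 − 1, so the required nominal rate is 9.29%.

9.29%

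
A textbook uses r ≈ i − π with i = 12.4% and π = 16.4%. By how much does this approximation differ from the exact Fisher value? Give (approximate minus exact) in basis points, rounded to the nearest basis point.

-56 basis points

Approximate: r ≈ 12.400% − 16.400% = -4.0000%
Exact: (1 + 0.1240)/(1 + 0.1640) − 1 = -3.4364%
Error = -4.0000% − (-3.4364%) = -0.5636% → -56 basis points.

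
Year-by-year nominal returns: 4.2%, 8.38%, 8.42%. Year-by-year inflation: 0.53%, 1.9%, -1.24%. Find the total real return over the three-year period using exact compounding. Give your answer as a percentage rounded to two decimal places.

Compound the nominal returns: 1.0420 × 1.0838 × 1.0842 = 1.224408.
Compound inflation: 1.0053 × 1.0190 × 0.9876 = 1.011698.
Deflate: 1.224408 / 1.011698 = 1.210251.
Total real return = 1.210251 − 1 → 21.03%.

21.03%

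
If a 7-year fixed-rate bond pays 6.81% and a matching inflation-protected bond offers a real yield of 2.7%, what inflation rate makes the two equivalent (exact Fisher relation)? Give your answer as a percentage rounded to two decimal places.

(1 + π) = (1 + i)/(1 + r) = 1.06810 / 1.02700 = 1.040019
Break-even inflation = 1.040019 − 1 → 4.00%.

4.00%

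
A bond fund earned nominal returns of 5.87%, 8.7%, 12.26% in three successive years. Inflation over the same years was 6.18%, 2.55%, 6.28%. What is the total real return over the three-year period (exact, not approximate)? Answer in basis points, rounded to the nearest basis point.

1163 basis points

Nominal growth factor = 1.0587 × 1.0870 × 1.1226 = 1.291896
Price-level growth factor = 1.0618 × 1.0255 × 1.0628 = 1.157257
Real growth factor = 1.291896 / 1.157257 = 1.116343
Total real return = 1.116343 − 1 → 1163 basis points.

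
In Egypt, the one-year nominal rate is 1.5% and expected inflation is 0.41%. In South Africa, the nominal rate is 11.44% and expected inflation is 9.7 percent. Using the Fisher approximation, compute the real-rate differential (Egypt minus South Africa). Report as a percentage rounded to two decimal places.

-0.65%

Egypt: 1.5% − 0.41% = 1.090%
South Africa: 11.44% − 9.7% = 1.740%
Differential = -0.650% → -0.65%.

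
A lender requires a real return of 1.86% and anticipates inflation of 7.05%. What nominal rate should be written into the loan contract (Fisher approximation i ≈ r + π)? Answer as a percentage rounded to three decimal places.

i ≈ r + π = 1.86% + 7.05% = 8.910%.

8.910%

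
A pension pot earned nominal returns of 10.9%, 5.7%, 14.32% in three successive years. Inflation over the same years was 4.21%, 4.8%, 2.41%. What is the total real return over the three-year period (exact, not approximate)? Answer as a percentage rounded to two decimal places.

19.82%

Nominal growth factor = 1.1090 × 1.0570 × 1.1432 = 1.340074
Price-level growth factor = 1.0421 × 1.0480 × 1.0241 = 1.118441
Real growth factor = 1.340074 / 1.118441 = 1.198162
Total real return = 1.198162 − 1 → 19.82%.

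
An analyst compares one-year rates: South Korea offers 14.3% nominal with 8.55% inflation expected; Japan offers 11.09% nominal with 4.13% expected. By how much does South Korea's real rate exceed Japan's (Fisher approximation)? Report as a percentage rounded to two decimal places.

-1.21%

South Korea: 14.3% − 8.55% = 5.750%
Japan: 11.09% − 4.13% = 6.960%
Differential = -1.210% → -1.21%.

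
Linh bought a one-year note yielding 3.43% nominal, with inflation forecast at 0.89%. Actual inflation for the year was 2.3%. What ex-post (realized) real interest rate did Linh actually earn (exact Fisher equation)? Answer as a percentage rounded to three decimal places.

Ex-post: (1 + 0.0343)/(1 + 0.0230) − 1 = 1.1046%
So the realized real rate is 1.105%.

1.105%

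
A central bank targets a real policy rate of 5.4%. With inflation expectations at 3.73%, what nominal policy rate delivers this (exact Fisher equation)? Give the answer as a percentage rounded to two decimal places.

(1 + i) = (1 + r)(1 + π) = 1.05400 × 1.03730 = 1.0933142
i = 1.0933142 − 1, so the required nominal rate is 9.33%.

9.33%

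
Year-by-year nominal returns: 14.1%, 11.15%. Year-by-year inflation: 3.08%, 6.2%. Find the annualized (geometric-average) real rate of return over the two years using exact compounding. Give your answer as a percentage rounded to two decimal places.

Nominal growth factor = 1.1410 × 1.1115 = 1.26822150
Price-level growth factor = 1.0308 × 1.0620 = 1.09470960
Real growth factor = 1.26822150 / 1.09470960 = 1.15850039
Annualized real rate = 1.15850039^(1/2) − 1 = 7.6337% → 7.63%.

7.63%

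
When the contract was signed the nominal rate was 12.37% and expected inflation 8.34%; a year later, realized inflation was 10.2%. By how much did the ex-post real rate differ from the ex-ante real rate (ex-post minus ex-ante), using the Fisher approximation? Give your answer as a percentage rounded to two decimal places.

-1.86%

Ex-ante: 12.37% − 8.34% = 4.030%
Ex-post: 12.37% − 10.2% = 2.170%
Difference (ex-post − ex-ante) = -1.8600% → -1.86%.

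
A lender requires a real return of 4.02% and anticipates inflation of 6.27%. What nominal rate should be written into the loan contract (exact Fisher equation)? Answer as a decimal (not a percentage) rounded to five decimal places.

(1 + i) = (1 + r)(1 + π) = 1.04020 × 1.06270 = 1.10542054
i = 1.10542054 − 1, so the required nominal rate is 0.10542.

0.10542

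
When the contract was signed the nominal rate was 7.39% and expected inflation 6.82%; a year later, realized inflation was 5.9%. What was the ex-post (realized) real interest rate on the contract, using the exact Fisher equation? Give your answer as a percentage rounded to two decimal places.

Ex-post: (1 + 0.0739)/(1 + 0.0590) − 1 = 1.4070%
So the realized real rate is 1.41%.

1.41%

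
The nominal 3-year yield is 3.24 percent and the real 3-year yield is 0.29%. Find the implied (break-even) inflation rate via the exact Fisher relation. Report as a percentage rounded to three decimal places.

(1 + π) = (1 + i)/(1 + r) = 1.03240 / 1.00290 = 1.0294147
Break-even inflation = 1.0294147 − 1 → 2.941%.

2.941%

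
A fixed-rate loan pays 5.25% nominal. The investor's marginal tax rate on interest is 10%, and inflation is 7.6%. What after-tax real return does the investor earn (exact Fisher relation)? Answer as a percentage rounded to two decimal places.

-2.67%

After-tax nominal return = 5.25% × (1 − 0.1) = 4.7250%.
1 + r = 1.04725 / 1.07600 = 0.973281
After-tax real rate = 0.973281 − 1 → -2.67%.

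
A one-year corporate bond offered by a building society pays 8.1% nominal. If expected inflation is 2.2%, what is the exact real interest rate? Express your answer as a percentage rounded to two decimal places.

5.77%

By the Fisher equation, 1 + r = (1 + i)/(1 + π).
1 + r = 1.08100 / 1.02200 = 1.057730
r = 1.057730 − 1 = 5.7730%, i.e. 5.77%.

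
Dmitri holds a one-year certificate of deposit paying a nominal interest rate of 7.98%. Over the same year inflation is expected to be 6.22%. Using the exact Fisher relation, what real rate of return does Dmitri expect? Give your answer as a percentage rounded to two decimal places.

1 + r = 1.07980 / 1.06220 = 1.016569
r = 1.016569 − 1 = 1.6569%, i.e. 1.66%.

1.66%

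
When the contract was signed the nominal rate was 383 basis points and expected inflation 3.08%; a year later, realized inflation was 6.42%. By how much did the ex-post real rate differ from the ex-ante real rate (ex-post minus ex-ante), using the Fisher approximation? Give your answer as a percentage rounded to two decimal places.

-3.34%

Ex-ante: 3.83% − 3.08% = 0.750%
Ex-post: 3.83% − 6.42% = -2.590%
Difference (ex-post − ex-ante) = -3.3400% → -3.34%.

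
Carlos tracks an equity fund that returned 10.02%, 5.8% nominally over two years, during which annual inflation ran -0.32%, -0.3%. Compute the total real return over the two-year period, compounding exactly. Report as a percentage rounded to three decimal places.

Compound the nominal returns: 1.1002 × 1.0580 = 1.164012.
Compound inflation: 0.9968 × 0.9970 = 0.993810.
Deflate: 1.164012 / 0.993810 = 1.171262.
Total real return = 1.171262 − 1 → 17.126%.

17.126%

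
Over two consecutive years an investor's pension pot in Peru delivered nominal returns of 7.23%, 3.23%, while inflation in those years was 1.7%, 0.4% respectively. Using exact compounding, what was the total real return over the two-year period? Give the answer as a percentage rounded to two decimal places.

8.41%

Compound the nominal returns: 1.0723 × 1.0323 = 1.106935.
Compound inflation: 1.0170 × 1.0040 = 1.021068.
Deflate: 1.106935 / 1.021068 = 1.084096.
Total real return = 1.084096 − 1 → 8.41%.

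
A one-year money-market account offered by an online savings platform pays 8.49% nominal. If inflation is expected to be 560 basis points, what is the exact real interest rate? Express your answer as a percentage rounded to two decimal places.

2.74%

1 + r = 1.08490 / 1.05600 = 1.027367
r = 1.027367 − 1 = 2.7367%, i.e. 2.74%.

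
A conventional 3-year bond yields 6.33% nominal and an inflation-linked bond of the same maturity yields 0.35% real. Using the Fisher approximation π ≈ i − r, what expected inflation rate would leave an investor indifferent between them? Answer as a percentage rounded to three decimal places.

5.980%

π ≈ i − r = 6.33% − 0.35% → 5.980%.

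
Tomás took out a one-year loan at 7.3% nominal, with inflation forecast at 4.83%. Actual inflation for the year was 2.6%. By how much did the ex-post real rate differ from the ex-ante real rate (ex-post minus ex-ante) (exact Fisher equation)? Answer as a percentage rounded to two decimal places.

Ex-ante: (1 + 0.0730)/(1 + 0.0483) − 1 = 2.3562%
Ex-post: (1 + 0.0730)/(1 + 0.0260) − 1 = 4.5809%
Difference (ex-post − ex-ante) = 2.2247% → 2.22%.

2.22%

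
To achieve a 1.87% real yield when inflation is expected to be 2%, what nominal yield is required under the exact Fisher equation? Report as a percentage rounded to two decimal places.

(1 + i) = (1 + r)(1 + π) = 1.01870 × 1.02000 = 1.039074
i = 1.039074 − 1, so the required nominal rate is 3.91%.

3.91%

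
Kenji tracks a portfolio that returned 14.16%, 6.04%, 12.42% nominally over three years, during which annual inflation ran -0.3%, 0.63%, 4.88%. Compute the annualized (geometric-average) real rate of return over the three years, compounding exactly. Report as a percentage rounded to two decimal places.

Compound the nominal returns: 1.1416 × 1.0604 × 1.1242 = 1.36090328.
Compound inflation: 0.9970 × 1.0063 × 1.0488 = 1.05224122.
Deflate: 1.36090328 / 1.05224122 = 1.29333774.
Annualized real rate = 1.29333774^(1/3) − 1 = 8.9525% → 8.95%.

8.95%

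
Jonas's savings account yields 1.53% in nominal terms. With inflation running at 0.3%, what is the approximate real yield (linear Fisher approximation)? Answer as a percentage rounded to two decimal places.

1.23%

r ≈ i − π = 1.53% − 0.3% = 1.23%.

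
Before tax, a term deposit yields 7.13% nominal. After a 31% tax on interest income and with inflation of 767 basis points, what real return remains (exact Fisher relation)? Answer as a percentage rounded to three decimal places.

After-tax nominal return = 7.13% × (1 − 0.31) = 4.9197%.
1 + r = 1.049197 / 1.07670 = 0.974456
After-tax real rate = 0.974456 − 1 → -2.554%.

-2.554%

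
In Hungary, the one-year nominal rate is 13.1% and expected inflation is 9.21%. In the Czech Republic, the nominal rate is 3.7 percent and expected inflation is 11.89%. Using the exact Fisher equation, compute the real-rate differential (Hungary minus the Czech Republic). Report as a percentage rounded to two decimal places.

Hungary: (1 + 0.1310)/(1 + 0.0921) − 1 = 3.5619%
The Czech Republic: (1 + 0.0370)/(1 + 0.1189) − 1 = -7.3197%
Differential = 3.5619% − (-7.3197%) = 10.8816% → 10.88%.

10.88%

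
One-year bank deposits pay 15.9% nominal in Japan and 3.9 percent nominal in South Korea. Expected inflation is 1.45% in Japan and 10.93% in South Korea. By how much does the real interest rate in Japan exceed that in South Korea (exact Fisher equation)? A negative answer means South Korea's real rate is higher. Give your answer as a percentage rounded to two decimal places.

Japan: (1 + 0.1590)/(1 + 0.0145) − 1 = 14.2435%
South Korea: (1 + 0.0390)/(1 + 0.1093) − 1 = -6.3373%
Differential = 14.2435% − (-6.3373%) = 20.5808% → 20.58%.

20.58%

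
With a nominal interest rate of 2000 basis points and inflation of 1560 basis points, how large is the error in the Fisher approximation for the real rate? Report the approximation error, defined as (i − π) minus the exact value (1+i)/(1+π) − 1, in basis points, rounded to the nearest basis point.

Approximate: r ≈ 20.000% − 15.600% = 4.4000%
Exact: (1 + 0.2000)/(1 + 0.1560) − 1 = 3.8062%
Error = 4.4000% − 3.8062% = 0.5938% → 59 basis points.

59 basis points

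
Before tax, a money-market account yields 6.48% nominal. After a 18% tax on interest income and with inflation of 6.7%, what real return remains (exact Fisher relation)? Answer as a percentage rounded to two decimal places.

After-tax nominal return = 6.48% × (1 − 0.18) = 5.3136%.
1 + r = 1.053136 / 1.06700 = 0.987007
After-tax real rate = 0.987007 − 1 → -1.30%.

-1.30%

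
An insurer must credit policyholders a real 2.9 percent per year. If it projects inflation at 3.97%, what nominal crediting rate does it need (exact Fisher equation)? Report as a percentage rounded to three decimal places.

6.985%

(1 + i) = (1 + r)(1 + π) = 1.02900 × 1.03970 = 1.0698513
i = 1.0698513 − 1, so the required nominal rate is 6.985%.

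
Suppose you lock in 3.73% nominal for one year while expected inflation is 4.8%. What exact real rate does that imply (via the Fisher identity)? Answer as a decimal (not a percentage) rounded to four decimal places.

1 + r = 1.03730 / 1.04800 = 0.989790
r = 0.989790 − 1 = -1.0210%, i.e. -0.0102.

-0.0102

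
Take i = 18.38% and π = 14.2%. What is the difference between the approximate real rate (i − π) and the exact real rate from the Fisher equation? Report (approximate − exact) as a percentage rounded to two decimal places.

Approximate: r ≈ 18.380% − 14.200% = 4.1800%
Exact: (1 + 0.1838)/(1 + 0.1420) − 1 = 3.6602%
Error = 4.1800% − 3.6602% = 0.5198% → 0.52%.

0.52%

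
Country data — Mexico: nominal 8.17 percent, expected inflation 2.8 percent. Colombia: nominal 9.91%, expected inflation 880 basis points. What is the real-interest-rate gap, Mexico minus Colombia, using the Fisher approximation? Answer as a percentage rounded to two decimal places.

Mexico: 8.17% − 2.8% = 5.370%
Colombia: 9.91% − 8.8% = 1.110%
Differential = 4.260% → 4.26%.

4.26%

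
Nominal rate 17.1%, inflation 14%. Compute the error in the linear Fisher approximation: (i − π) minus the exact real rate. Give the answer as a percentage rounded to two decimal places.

Approximate: r ≈ 17.100% − 14.000% = 3.1000%
Exact: (1 + 0.1710)/(1 + 0.1400) − 1 = 2.7193%
Error = 3.1000% − 2.7193% = 0.3807% → 0.38%.

0.38%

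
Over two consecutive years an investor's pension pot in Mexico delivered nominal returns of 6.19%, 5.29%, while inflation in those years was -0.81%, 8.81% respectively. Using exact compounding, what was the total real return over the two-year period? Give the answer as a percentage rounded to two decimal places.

Nominal growth factor = 1.0619 × 1.0529 = 1.118075
Price-level growth factor = 0.9919 × 1.0881 = 1.079286
Real growth factor = 1.118075 / 1.079286 = 1.035939
Total real return = 1.035939 − 1 → 3.59%.

3.59%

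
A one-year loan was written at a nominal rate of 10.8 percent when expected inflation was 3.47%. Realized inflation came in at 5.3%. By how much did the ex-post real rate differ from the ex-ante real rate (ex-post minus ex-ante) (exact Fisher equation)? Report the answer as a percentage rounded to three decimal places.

Ex-ante: (1 + 0.1080)/(1 + 0.0347) − 1 = 7.0842%
Ex-post: (1 + 0.1080)/(1 + 0.0530) − 1 = 5.2232%
Difference (ex-post − ex-ante) = -1.8610% → -1.861%.

-1.861%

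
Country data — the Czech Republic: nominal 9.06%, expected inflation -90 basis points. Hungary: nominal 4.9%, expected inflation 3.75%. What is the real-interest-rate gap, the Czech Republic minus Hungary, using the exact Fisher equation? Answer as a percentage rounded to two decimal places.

The Czech Republic: (1 + 0.0906)/(1 − 0.0090) − 1 = 10.0505%
Hungary: (1 + 0.0490)/(1 + 0.0375) − 1 = 1.1084%
Differential = 10.0505% − 1.1084% = 8.9420% → 8.94%.

8.94%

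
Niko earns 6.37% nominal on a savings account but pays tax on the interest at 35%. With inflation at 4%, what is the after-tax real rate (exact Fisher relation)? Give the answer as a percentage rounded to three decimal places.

After-tax nominal return = 6.37% × (1 − 0.35) = 4.1405%.
1 + r = 1.041405 / 1.04000 = 1.001351
After-tax real rate = 1.001351 − 1 → 0.135%.

0.135%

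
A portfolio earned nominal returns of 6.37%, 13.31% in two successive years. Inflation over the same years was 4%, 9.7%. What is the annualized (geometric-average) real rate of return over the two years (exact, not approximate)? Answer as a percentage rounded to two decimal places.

2.78%

Compound the nominal returns: 1.0637 × 1.1331 = 1.20527847.
Compound inflation: 1.0400 × 1.0970 = 1.14088000.
Deflate: 1.20527847 / 1.14088000 = 1.05644631.
Annualized real rate = 1.05644631^(1/2) − 1 = 2.7836% → 2.78%.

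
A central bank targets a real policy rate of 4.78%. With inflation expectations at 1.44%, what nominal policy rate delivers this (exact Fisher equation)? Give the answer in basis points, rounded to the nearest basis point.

(1 + i) = (1 + r)(1 + π) = 1.04780 × 1.01440 = 1.06288832
i = 1.06288832 − 1, so the required nominal rate is 629 basis points.

629 basis points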